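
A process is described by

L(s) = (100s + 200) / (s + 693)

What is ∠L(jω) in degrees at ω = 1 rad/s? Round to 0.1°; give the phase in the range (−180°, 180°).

26.5°

Substitute s = j1:
Numerator: 100(j1) + 200 = 200 + j100
Denominator: (j1) + 693 = 693 + j1
|N| = √(200² + 100²) ≈ 223.61, ∠N ≈ 26.57°
|D| = √(693² + 1²) ≈ 693, ∠D ≈ 0.08°
∠L = 26.57° − 0.08° = 26.49°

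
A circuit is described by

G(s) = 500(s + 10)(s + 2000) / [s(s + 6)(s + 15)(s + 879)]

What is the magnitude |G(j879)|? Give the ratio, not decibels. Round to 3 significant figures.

0.00114

At s = jω = j879:
zero (s+10): 10 + j879 → |·| = √(10²+879²) = √772741 ≈ 879.06, ∠ = arctan(879/10) ≈ 89.35°
zero (s+2000): 2000 + j879 → |·| = √(2000²+879²) = √4772641 ≈ 2184.6, ∠ = arctan(879/2000) ≈ 23.73°
pole (s+6): 6 + j879 → |·| = √(6²+879²) = √772677 ≈ 879.02, ∠ = arctan(879/6) ≈ 89.61°
pole (s+15): 15 + j879 → |·| = √(15²+879²) = √772866 ≈ 879.13, ∠ = arctan(879/15) ≈ 89.02°
pole (s+879): 879 + j879 → |·| = √(879²+879²) = √1545282 ≈ 1243.1, ∠ = arctan(879/879) ≈ 45.00°
pole at origin: |s| = 879, ∠ = 90.00° (in denominator)
|G| = 500 · 1.9204e+06 / 8.444e+11 ≈ 0.0011371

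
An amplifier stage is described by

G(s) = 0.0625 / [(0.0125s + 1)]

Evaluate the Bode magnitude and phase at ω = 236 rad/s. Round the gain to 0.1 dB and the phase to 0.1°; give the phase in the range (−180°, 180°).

At ω = 236 rad/s:
pole (1 + j236·0.0125) = 1 + j2.95 → |·| ≈ 3.1149, ∠ ≈ 71.27°
|G| = 0.0625 · 1 / (3.1149) ≈ 0.020065
Gain = 20 log₁₀(0.020065) ≈ -33.95 dB
∠G = (0°) − (71.27°) = -71.27°

-34.0 dB, -71.3°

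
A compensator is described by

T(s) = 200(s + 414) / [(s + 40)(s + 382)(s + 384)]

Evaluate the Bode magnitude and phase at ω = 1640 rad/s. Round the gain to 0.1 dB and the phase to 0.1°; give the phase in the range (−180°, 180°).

-82.8 dB, -166.5°

At s = jω = j1640:
zero (s+414): 414 + j1640 → |·| = √(414²+1640²) = √2860996 ≈ 1691.4, ∠ = arctan(1640/414) ≈ 75.83°
pole (s+40): 40 + j1640 → |·| = √(40²+1640²) = √2691200 ≈ 1640.5, ∠ = arctan(1640/40) ≈ 88.60°
pole (s+382): 382 + j1640 → |·| = √(382²+1640²) = √2835524 ≈ 1683.9, ∠ = arctan(1640/382) ≈ 76.89°
pole (s+384): 384 + j1640 → |·| = √(384²+1640²) = √2837056 ≈ 1684.4, ∠ = arctan(1640/384) ≈ 76.82°
|T| = 200 · 1691.4 / 4.6531e+09 ≈ 7.27e-05
Gain = 20 log₁₀(7.27e-05) ≈ -82.77 dB
∠T = 75.83° − 242.31° = -166.48°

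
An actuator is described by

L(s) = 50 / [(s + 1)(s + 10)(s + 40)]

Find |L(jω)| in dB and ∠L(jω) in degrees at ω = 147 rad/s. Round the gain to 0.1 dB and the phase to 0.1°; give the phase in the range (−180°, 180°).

-96.4 dB, 109.5°

At s = jω = j147:
pole (s+1): 1 + j147 → |·| = √(1²+147²) = √21610 ≈ 147, ∠ = arctan(147/1) ≈ 89.61°
pole (s+10): 10 + j147 → |·| = √(10²+147²) = √21709 ≈ 147.34, ∠ = arctan(147/10) ≈ 86.11°
pole (s+40): 40 + j147 → |·| = √(40²+147²) = √23209 ≈ 152.35, ∠ = arctan(147/40) ≈ 74.78°
|L| = 50 / 3.2997e+06 ≈ 1.5153e-05
Gain = 20 log₁₀(1.5153e-05) ≈ -96.39 dB
∠L = 0.00° − 250.50° = -250.50° ≡ 109.50° (principal value)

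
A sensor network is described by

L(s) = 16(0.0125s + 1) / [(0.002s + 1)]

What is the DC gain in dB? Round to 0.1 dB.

L(0) = 16 · 1 / 1 = 16
20 log₁₀(16) ≈ 24.08 dB

24.1 dB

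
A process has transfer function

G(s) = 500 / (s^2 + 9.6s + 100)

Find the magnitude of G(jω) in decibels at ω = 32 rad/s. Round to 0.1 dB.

-5.8 dB

At s = jω = j32:
quadratic: (j32)² + 9.6·j32 + 100 = -924 + j307.2 → |·| ≈ 973.73, ∠ ≈ 161.61°
|G| = 500 / 973.73 ≈ 0.51349
Gain = 20 log₁₀(0.51349) ≈ -5.79 dB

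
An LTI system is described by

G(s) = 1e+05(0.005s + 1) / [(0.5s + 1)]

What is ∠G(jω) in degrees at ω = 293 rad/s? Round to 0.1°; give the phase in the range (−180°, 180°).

At ω = 293 rad/s:
zero (1 + j293·0.005) = 1 + j1.465 → |·| ≈ 1.7738, ∠ ≈ 55.68°
pole (1 + j293·0.5) = 1 + j146.5 → |·| ≈ 146.5, ∠ ≈ 89.61°
∠G = (55.68°) − (89.61°) = -33.93°

-33.9°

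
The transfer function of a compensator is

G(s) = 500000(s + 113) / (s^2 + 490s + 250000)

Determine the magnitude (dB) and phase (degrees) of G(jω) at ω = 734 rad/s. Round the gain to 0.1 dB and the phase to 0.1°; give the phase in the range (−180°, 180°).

At s = jω = j734:
zero (s+113): 113 + j734 → |·| = √(113²+734²) = √551525 ≈ 742.65, ∠ = arctan(734/113) ≈ 81.25°
quadratic: (j734)² + 490·j734 + 250000 = -288756 + j359660 → |·| ≈ 4.6123e+05, ∠ ≈ 128.76°
|G| = 500000 · 742.65 / 4.6123e+05 ≈ 805.08
Gain = 20 log₁₀(805.08) ≈ 58.12 dB
∠G = 81.25° − 128.76° = -47.51°

58.1 dB, -47.5°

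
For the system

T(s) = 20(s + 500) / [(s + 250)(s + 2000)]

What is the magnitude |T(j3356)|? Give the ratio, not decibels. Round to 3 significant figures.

0.00516

At s = jω = j3356:
zero (s+500): 500 + j3356 → |·| = √(500²+3356²) = √11512736 ≈ 3393, ∠ = arctan(3356/500) ≈ 81.53°
pole (s+250): 250 + j3356 → |·| = √(250²+3356²) = √11325236 ≈ 3365.3, ∠ = arctan(3356/250) ≈ 85.74°
pole (s+2000): 2000 + j3356 → |·| = √(2000²+3356²) = √15262736 ≈ 3906.8, ∠ = arctan(3356/2000) ≈ 59.21°
|T| = 20 · 3393 / 1.3148e+07 ≈ 0.0051612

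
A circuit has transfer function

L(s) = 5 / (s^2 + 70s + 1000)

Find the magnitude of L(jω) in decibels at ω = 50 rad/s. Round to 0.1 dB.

Substitute s = j50:
Numerator: 5 = 5 + j0
Denominator: (j50)^2 + 70(j50) + 1000 = -1500 + j3500
|N| = √(5² + 0²) ≈ 5, ∠N ≈ 0.00°
|D| = √(1500² + 3500²) ≈ 3807.9, ∠D ≈ 113.20°
|L| = 5 / 3807.9 ≈ 0.0013131
Gain = 20 log₁₀(0.0013131) ≈ -57.63 dB

-57.6 dB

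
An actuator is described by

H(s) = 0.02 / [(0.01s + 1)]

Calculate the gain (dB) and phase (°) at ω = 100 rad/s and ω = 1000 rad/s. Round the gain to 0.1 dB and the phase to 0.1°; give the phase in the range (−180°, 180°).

ω = 100: -37.0 dB, -45.0°; ω = 1000: -54.0 dB, -84.3°

At ω = 100 rad/s:
pole (1 + j100·0.01) = 1 + j1 → |·| ≈ 1.4142, ∠ ≈ 45.00°
|H| = 0.02 · 1 / (1.4142) ≈ 0.014142
Gain = 20 log₁₀(0.014142) ≈ -36.99 dB
∠H = (0°) − (45.00°) = -45.00°

At ω = 1000 rad/s:
pole (1 + j1000·0.01) = 1 + j10 → |·| ≈ 10.05, ∠ ≈ 84.29°
|H| = 0.02 · 1 / (10.05) ≈ 0.00199
Gain = 20 log₁₀(0.00199) ≈ -54.02 dB
∠H = (0°) − (84.29°) = -84.29°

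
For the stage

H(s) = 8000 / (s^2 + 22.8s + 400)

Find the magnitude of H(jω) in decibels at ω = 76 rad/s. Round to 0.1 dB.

3.0 dB

At s = jω = j76:
quadratic: (j76)² + 22.8·j76 + 400 = -5376 + j1732.8 → |·| ≈ 5648.4, ∠ ≈ 162.13°
|H| = 8000 / 5648.4 ≈ 1.4163
Gain = 20 log₁₀(1.4163) ≈ 3.02 dB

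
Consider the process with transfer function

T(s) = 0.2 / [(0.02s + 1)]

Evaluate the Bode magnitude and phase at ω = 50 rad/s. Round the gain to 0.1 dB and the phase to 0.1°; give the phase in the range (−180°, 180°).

-17.0 dB, -45.0°

At ω = 50 rad/s:
pole (1 + j50·0.02) = 1 + j1 → |·| ≈ 1.4142, ∠ ≈ 45.00°
|T| = 0.2 · 1 / (1.4142) ≈ 0.14142
Gain = 20 log₁₀(0.14142) ≈ -16.99 dB
∠T = (0°) − (45.00°) = -45.00°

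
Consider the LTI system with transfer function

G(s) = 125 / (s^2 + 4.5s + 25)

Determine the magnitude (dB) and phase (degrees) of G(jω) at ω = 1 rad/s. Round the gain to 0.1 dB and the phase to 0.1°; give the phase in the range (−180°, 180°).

At s = jω = j1:
quadratic: (j1)² + 4.5·j1 + 25 = 24 + j4.5 → |·| ≈ 24.418, ∠ ≈ 10.62°
|G| = 125 / 24.418 ≈ 5.1192
Gain = 20 log₁₀(5.1192) ≈ 14.18 dB
∠G = 0.00° − 10.62° = -10.62°

14.2 dB, -10.6°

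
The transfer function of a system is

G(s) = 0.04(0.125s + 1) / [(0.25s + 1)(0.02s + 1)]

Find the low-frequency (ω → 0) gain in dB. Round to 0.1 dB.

G(0) = 0.04 · 1 / 1 = 0.04
20 log₁₀(0.04) ≈ -27.96 dB

-28.0 dB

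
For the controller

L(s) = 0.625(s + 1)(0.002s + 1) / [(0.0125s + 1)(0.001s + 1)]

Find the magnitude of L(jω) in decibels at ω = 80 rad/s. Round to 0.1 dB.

At ω = 80 rad/s:
zero (1 + j80·1) = 1 + j80 → |·| ≈ 80.006, ∠ ≈ 89.28°
zero (1 + j80·0.002) = 1 + j0.16 → |·| ≈ 1.0127, ∠ ≈ 9.09°
pole (1 + j80·0.0125) = 1 + j1 → |·| ≈ 1.4142, ∠ ≈ 45.00°
pole (1 + j80·0.001) = 1 + j0.08 → |·| ≈ 1.0032, ∠ ≈ 4.57°
|L| = 0.625 · 80.006 · 1.0127 / (1.4142 · 1.0032) ≈ 35.693
Gain = 20 log₁₀(35.693) ≈ 31.05 dB

31.1 dB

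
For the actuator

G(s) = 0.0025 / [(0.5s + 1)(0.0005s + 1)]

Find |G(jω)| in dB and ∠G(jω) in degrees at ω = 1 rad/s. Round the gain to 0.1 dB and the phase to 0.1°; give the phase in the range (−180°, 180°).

At ω = 1 rad/s:
pole (1 + j1·0.5) = 1 + j0.5 → |·| ≈ 1.118, ∠ ≈ 26.57°
pole (1 + j1·0.0005) = 1 + j0.0005 → |·| ≈ 1, ∠ ≈ 0.03°
|G| = 0.0025 · 1 / (1.118 · 1) ≈ 0.0022361
Gain = 20 log₁₀(0.0022361) ≈ -53.01 dB
∠G = (0°) − (26.57° + 0.03°) = -26.60°

-53.0 dB, -26.6°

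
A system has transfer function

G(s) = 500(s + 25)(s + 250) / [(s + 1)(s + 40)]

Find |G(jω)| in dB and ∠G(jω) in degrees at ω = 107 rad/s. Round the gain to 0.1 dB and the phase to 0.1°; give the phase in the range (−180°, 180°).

61.7 dB, -58.9°

At s = jω = j107:
zero (s+25): 25 + j107 → |·| = √(25²+107²) = √12074 ≈ 109.88, ∠ = arctan(107/25) ≈ 76.85°
zero (s+250): 250 + j107 → |·| = √(250²+107²) = √73949 ≈ 271.94, ∠ = arctan(107/250) ≈ 23.17°
pole (s+1): 1 + j107 → |·| = √(1²+107²) = √11450 ≈ 107, ∠ = arctan(107/1) ≈ 89.46°
pole (s+40): 40 + j107 → |·| = √(40²+107²) = √13049 ≈ 114.23, ∠ = arctan(107/40) ≈ 69.50°
|G| = 500 · 29881 / 12223 ≈ 1222.3
Gain = 20 log₁₀(1222.3) ≈ 61.74 dB
∠G = 100.02° − 158.96° = -58.94°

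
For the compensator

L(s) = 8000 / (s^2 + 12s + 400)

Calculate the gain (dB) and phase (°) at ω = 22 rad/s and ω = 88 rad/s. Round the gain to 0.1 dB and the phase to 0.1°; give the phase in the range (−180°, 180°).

ω = 22: 29.2 dB, -107.7°; ω = 88: 0.7 dB, -171.8°

At s = jω = j22:
quadratic: (j22)² + 12·j22 + 400 = -84 + j264 → |·| ≈ 277.04, ∠ ≈ 107.65°
|L| = 8000 / 277.04 ≈ 28.877
Gain = 20 log₁₀(28.877) ≈ 29.21 dB
∠L = 0.00° − 107.65° = -107.65°

At s = jω = j88:
quadratic: (j88)² + 12·j88 + 400 = -7344 + j1056 → |·| ≈ 7419.5, ∠ ≈ 171.82°
|L| = 8000 / 7419.5 ≈ 1.0782
Gain = 20 log₁₀(1.0782) ≈ 0.65 dB
∠L = 0.00° − 171.82° = -171.82°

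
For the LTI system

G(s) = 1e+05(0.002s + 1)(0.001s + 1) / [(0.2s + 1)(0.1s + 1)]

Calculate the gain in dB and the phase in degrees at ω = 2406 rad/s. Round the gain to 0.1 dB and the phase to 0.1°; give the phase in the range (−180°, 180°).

20.9 dB, -34.0°

At ω = 2406 rad/s:
zero (1 + j2406·0.002) = 1 + j4.812 → |·| ≈ 4.9148, ∠ ≈ 78.26°
zero (1 + j2406·0.001) = 1 + j2.406 → |·| ≈ 2.6055, ∠ ≈ 67.43°
pole (1 + j2406·0.2) = 1 + j481.2 → |·| ≈ 481.2, ∠ ≈ 89.88°
pole (1 + j2406·0.1) = 1 + j240.6 → |·| ≈ 240.6, ∠ ≈ 89.76°
|G| = 1e+05 · 4.9148 · 2.6055 / (481.2 · 240.6) ≈ 11.061
Gain = 20 log₁₀(11.061) ≈ 20.88 dB
∠G = (78.26° + 67.43°) − (89.88° + 89.76°) = -33.95°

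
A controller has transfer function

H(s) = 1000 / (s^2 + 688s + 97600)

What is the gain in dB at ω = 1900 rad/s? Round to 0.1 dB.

-71.5 dB

Substitute s = j1900:
Numerator: 1000 = 1000 + j0
Denominator: (j1900)^2 + 688(j1900) + 97600 = -3512400 + j1307200
|N| = √(1000² + 0²) ≈ 1000, ∠N ≈ 0.00°
|D| = √(3512400² + 1307200²) ≈ 3.7478e+06, ∠D ≈ 159.59°
|H| = 1000 / 3.7478e+06 ≈ 0.00026682
Gain = 20 log₁₀(0.00026682) ≈ -71.48 dB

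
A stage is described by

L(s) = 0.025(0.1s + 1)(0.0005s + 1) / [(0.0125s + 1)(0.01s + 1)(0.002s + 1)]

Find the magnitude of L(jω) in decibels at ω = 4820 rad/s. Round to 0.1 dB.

-59.0 dB

At ω = 4820 rad/s:
zero (1 + j4820·0.1) = 1 + j482 → |·| ≈ 482, ∠ ≈ 89.88°
zero (1 + j4820·0.0005) = 1 + j2.41 → |·| ≈ 2.6092, ∠ ≈ 67.46°
pole (1 + j4820·0.0125) = 1 + j60.25 → |·| ≈ 60.258, ∠ ≈ 89.05°
pole (1 + j4820·0.01) = 1 + j48.2 → |·| ≈ 48.21, ∠ ≈ 88.81°
pole (1 + j4820·0.002) = 1 + j9.64 → |·| ≈ 9.6917, ∠ ≈ 84.08°
|L| = 0.025 · 482 · 2.6092 / (60.258 · 48.21 · 9.6917) ≈ 0.0011167
Gain = 20 log₁₀(0.0011167) ≈ -59.04 dB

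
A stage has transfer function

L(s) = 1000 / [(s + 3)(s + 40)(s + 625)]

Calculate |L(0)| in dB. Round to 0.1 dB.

L(0) = 1000 / (3·40·625) ≈ 0.013333
20 log₁₀(0.013333) ≈ -37.50 dB

-37.5 dB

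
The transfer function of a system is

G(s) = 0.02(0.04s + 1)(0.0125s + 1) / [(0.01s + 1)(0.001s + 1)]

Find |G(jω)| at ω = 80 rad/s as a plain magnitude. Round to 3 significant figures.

0.0738

At ω = 80 rad/s:
zero (1 + j80·0.04) = 1 + j3.2 → |·| ≈ 3.3526, ∠ ≈ 72.65°
zero (1 + j80·0.0125) = 1 + j1 → |·| ≈ 1.4142, ∠ ≈ 45.00°
pole (1 + j80·0.01) = 1 + j0.8 → |·| ≈ 1.2806, ∠ ≈ 38.66°
pole (1 + j80·0.001) = 1 + j0.08 → |·| ≈ 1.0032, ∠ ≈ 4.57°
|G| = 0.02 · 3.3526 · 1.4142 / (1.2806 · 1.0032) ≈ 0.073811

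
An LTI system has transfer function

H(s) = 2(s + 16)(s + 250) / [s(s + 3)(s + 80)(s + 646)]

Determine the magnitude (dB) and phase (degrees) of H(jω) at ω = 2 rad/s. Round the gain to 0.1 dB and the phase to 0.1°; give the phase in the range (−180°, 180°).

-33.3 dB, -117.7°

At s = jω = j2:
zero (s+16): 16 + j2 → |·| = √(16²+2²) = √260 ≈ 16.125, ∠ = arctan(2/16) ≈ 7.13°
zero (s+250): 250 + j2 → |·| = √(250²+2²) = √62504 ≈ 250.01, ∠ = arctan(2/250) ≈ 0.46°
pole (s+3): 3 + j2 → |·| = √(3²+2²) = √13 ≈ 3.6056, ∠ = arctan(2/3) ≈ 33.69°
pole (s+80): 80 + j2 → |·| = √(80²+2²) = √6404 ≈ 80.025, ∠ = arctan(2/80) ≈ 1.43°
pole (s+646): 646 + j2 → |·| = √(646²+2²) = √417320 ≈ 646, ∠ = arctan(2/646) ≈ 0.18°
pole at origin: |s| = 2, ∠ = 90.00° (in denominator)
|H| = 2 · 4031.4 / 3.7279e+05 ≈ 0.021628
Gain = 20 log₁₀(0.021628) ≈ -33.30 dB
∠H = 7.59° − 125.30° = -117.71°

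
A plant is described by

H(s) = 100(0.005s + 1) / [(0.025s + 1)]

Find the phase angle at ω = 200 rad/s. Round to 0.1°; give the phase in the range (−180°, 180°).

-33.7°

At ω = 200 rad/s:
zero (1 + j200·0.005) = 1 + j1 → |·| ≈ 1.4142, ∠ ≈ 45.00°
pole (1 + j200·0.025) = 1 + j5 → |·| ≈ 5.099, ∠ ≈ 78.69°
∠H = (45.00°) − (78.69°) = -33.69°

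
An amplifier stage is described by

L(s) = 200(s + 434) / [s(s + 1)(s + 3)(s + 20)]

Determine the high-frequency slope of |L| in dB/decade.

Each pole contributes −20 dB/decade at high frequency; each zero contributes +20 dB/decade.
Net: 1 zero(s) − 4 pole(s) → -60 dB/decade.

-60 dB/decade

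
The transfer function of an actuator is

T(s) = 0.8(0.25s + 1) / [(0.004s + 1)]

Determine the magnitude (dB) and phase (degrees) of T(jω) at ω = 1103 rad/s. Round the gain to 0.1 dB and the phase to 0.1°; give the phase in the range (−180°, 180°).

At ω = 1103 rad/s:
zero (1 + j1103·0.25) = 1 + j275.75 → |·| ≈ 275.75, ∠ ≈ 89.79°
pole (1 + j1103·0.004) = 1 + j4.412 → |·| ≈ 4.5239, ∠ ≈ 77.23°
|T| = 0.8 · 275.75 / (4.5239) ≈ 48.763
Gain = 20 log₁₀(48.763) ≈ 33.76 dB
∠T = (89.79°) − (77.23°) = 12.56°

33.8 dB, 12.6°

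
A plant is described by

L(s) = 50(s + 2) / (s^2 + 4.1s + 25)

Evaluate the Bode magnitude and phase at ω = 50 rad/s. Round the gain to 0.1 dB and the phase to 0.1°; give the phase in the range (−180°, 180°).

At s = jω = j50:
zero (s+2): 2 + j50 → |·| = √(2²+50²) = √2504 ≈ 50.04, ∠ = arctan(50/2) ≈ 87.71°
quadratic: (j50)² + 4.1·j50 + 25 = -2475 + j205 → |·| ≈ 2483.5, ∠ ≈ 175.27°
|L| = 50 · 50.04 / 2483.5 ≈ 1.0074
Gain = 20 log₁₀(1.0074) ≈ 0.06 dB
∠L = 87.71° − 175.27° = -87.56°

0.1 dB, -87.6°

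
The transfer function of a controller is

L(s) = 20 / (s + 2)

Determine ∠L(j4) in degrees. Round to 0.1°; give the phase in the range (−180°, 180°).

Substitute s = j4:
Numerator: 20 = 20 + j0
Denominator: (j4) + 2 = 2 + j4
|N| = √(20² + 0²) ≈ 20, ∠N ≈ 0.00°
|D| = √(2² + 4²) ≈ 4.4721, ∠D ≈ 63.43°
∠L = 0.00° − 63.43° = -63.43°

-63.4°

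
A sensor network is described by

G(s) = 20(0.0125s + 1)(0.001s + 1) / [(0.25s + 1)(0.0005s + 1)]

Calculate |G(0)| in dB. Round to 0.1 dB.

G(0) = 20 · 1 / 1 = 20
20 log₁₀(20) ≈ 26.02 dB

26.0 dB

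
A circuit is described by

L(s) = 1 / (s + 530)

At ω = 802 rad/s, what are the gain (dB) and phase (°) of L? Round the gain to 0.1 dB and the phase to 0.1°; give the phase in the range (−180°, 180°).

Substitute s = j802:
Numerator: 1 = 1 + j0
Denominator: (j802) + 530 = 530 + j802
|N| = √(1² + 0²) ≈ 1, ∠N ≈ 0.00°
|D| = √(530² + 802²) ≈ 961.3, ∠D ≈ 56.54°
|L| = 1 / 961.3 ≈ 0.0010403
Gain = 20 log₁₀(0.0010403) ≈ -59.66 dB
∠L = 0.00° − 56.54° = -56.54°

-59.7 dB, -56.5°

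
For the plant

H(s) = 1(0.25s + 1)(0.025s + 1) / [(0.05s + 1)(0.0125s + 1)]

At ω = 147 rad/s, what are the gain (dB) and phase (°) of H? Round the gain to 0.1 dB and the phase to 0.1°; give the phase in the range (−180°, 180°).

19.1 dB, 19.5°

At ω = 147 rad/s:
zero (1 + j147·0.25) = 1 + j36.75 → |·| ≈ 36.764, ∠ ≈ 88.44°
zero (1 + j147·0.025) = 1 + j3.675 → |·| ≈ 3.8086, ∠ ≈ 74.78°
pole (1 + j147·0.05) = 1 + j7.35 → |·| ≈ 7.4177, ∠ ≈ 82.25°
pole (1 + j147·0.0125) = 1 + j1.8375 → |·| ≈ 2.092, ∠ ≈ 61.44°
|H| = 1 · 36.764 · 3.8086 / (7.4177 · 2.092) ≈ 9.0231
Gain = 20 log₁₀(9.0231) ≈ 19.11 dB
∠H = (88.44° + 74.78°) − (82.25° + 61.44°) = 19.53°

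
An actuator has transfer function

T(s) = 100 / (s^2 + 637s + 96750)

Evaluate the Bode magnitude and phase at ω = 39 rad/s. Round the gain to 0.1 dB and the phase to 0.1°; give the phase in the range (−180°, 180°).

Substitute s = j39:
Numerator: 100 = 100 + j0
Denominator: (j39)^2 + 637(j39) + 96750 = 95229 + j24843
|N| = √(100² + 0²) ≈ 100, ∠N ≈ 0.00°
|D| = √(95229² + 24843²) ≈ 98416, ∠D ≈ 14.62°
|T| = 100 / 98416 ≈ 0.0010161
Gain = 20 log₁₀(0.0010161) ≈ -59.86 dB
∠T = 0.00° − 14.62° = -14.62°

-59.9 dB, -14.6°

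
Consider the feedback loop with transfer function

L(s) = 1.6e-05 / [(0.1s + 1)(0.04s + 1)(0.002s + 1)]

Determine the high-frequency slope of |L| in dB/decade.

-60 dB/decade

Each pole contributes −20 dB/decade at high frequency; each zero contributes +20 dB/decade.
Net: 0 zero(s) − 3 pole(s) → -60 dB/decade.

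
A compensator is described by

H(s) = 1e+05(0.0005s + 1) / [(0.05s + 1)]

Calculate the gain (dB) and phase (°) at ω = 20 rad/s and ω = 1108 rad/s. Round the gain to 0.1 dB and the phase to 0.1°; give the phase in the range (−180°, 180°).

At ω = 20 rad/s:
zero (1 + j20·0.0005) = 1 + j0.01 → |·| ≈ 1, ∠ ≈ 0.57°
pole (1 + j20·0.05) = 1 + j1 → |·| ≈ 1.4142, ∠ ≈ 45.00°
|H| = 1e+05 · 1 / (1.4142) ≈ 70711
Gain = 20 log₁₀(70711) ≈ 96.99 dB
∠H = (0.57°) − (45.00°) = -44.43°

At ω = 1108 rad/s:
zero (1 + j1108·0.0005) = 1 + j0.554 → |·| ≈ 1.1432, ∠ ≈ 28.99°
pole (1 + j1108·0.05) = 1 + j55.4 → |·| ≈ 55.409, ∠ ≈ 88.97°
|H| = 1e+05 · 1.1432 / (55.409) ≈ 2063.2
Gain = 20 log₁₀(2063.2) ≈ 66.29 dB
∠H = (28.99°) − (88.97°) = -59.98°

ω = 20: 97.0 dB, -44.4°; ω = 1108: 66.3 dB, -60.0°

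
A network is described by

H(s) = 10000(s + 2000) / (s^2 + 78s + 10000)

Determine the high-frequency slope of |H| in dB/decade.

Each pole contributes −20 dB/decade at high frequency; each zero contributes +20 dB/decade.
Net: 1 zero(s) − 2 pole(s) → -20 dB/decade.

-20 dB/decade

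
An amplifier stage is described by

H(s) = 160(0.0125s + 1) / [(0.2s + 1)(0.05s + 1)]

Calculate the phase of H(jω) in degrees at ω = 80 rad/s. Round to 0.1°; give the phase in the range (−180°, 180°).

-117.4°

At ω = 80 rad/s:
zero (1 + j80·0.0125) = 1 + j1 → |·| ≈ 1.4142, ∠ ≈ 45.00°
pole (1 + j80·0.2) = 1 + j16 → |·| ≈ 16.031, ∠ ≈ 86.42°
pole (1 + j80·0.05) = 1 + j4 → |·| ≈ 4.1231, ∠ ≈ 75.96°
∠H = (45.00°) − (86.42° + 75.96°) = -117.38°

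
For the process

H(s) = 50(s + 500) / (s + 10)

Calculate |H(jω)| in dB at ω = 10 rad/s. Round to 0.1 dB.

At s = jω = j10:
zero (s+500): 500 + j10 → |·| = √(500²+10²) = √250100 ≈ 500.1, ∠ = arctan(10/500) ≈ 1.15°
pole (s+10): 10 + j10 → |·| = √(10²+10²) = √200 ≈ 14.142, ∠ = arctan(10/10) ≈ 45.00°
|H| = 50 · 500.1 / 14.142 ≈ 1768.1
Gain = 20 log₁₀(1768.1) ≈ 64.95 dB

65.0 dB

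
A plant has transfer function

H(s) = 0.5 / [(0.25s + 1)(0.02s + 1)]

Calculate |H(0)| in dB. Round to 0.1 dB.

-6.0 dB

H(0) = 0.5 · 1 / 1 = 0.5
20 log₁₀(0.5) ≈ -6.02 dB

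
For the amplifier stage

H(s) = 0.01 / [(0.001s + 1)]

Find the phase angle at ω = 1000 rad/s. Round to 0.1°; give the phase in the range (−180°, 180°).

-45.0°

At ω = 1000 rad/s:
pole (1 + j1000·0.001) = 1 + j1 → |·| ≈ 1.4142, ∠ ≈ 45.00°
∠H = (0°) − (45.00°) = -45.00°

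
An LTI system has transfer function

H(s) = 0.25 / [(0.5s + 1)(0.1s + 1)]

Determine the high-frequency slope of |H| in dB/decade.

-40 dB/decade

Each pole contributes −20 dB/decade at high frequency; each zero contributes +20 dB/decade.
Net: 0 zero(s) − 2 pole(s) → -40 dB/decade.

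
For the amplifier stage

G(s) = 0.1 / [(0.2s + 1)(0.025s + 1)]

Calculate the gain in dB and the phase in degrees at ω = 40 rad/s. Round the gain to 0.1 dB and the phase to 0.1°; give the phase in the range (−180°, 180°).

At ω = 40 rad/s:
pole (1 + j40·0.2) = 1 + j8 → |·| ≈ 8.0623, ∠ ≈ 82.87°
pole (1 + j40·0.025) = 1 + j1 → |·| ≈ 1.4142, ∠ ≈ 45.00°
|G| = 0.1 · 1 / (8.0623 · 1.4142) ≈ 0.0087706
Gain = 20 log₁₀(0.0087706) ≈ -41.14 dB
∠G = (0°) − (82.87° + 45.00°) = -127.87°

-41.1 dB, -127.9°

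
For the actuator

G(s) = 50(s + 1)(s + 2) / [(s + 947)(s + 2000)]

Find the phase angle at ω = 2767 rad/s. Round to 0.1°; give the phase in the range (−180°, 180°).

At s = jω = j2767:
zero (s+1): 1 + j2767 → |·| = √(1²+2767²) = √7656290 ≈ 2767, ∠ = arctan(2767/1) ≈ 89.98°
zero (s+2): 2 + j2767 → |·| = √(2²+2767²) = √7656293 ≈ 2767, ∠ = arctan(2767/2) ≈ 89.96°
pole (s+947): 947 + j2767 → |·| = √(947²+2767²) = √8553098 ≈ 2924.6, ∠ = arctan(2767/947) ≈ 71.11°
pole (s+2000): 2000 + j2767 → |·| = √(2000²+2767²) = √11656289 ≈ 3414.1, ∠ = arctan(2767/2000) ≈ 54.14°
∠G = 179.94° − 125.25° = 54.69°

54.7°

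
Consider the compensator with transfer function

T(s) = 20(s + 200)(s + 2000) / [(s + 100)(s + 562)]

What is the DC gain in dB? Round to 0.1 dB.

T(0) = 20·200·2000 / (100·562) ≈ 142.35
20 log₁₀(142.35) ≈ 43.07 dB

43.1 dB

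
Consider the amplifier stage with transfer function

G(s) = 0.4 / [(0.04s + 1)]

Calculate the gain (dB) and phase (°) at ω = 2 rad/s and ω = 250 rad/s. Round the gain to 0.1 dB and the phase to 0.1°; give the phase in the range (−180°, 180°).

ω = 2: -8.0 dB, -4.6°; ω = 250: -28.0 dB, -84.3°

At ω = 2 rad/s:
pole (1 + j2·0.04) = 1 + j0.08 → |·| ≈ 1.0032, ∠ ≈ 4.57°
|G| = 0.4 · 1 / (1.0032) ≈ 0.39872
Gain = 20 log₁₀(0.39872) ≈ -7.99 dB
∠G = (0°) − (4.57°) = -4.57°

At ω = 250 rad/s:
pole (1 + j250·0.04) = 1 + j10 → |·| ≈ 10.05, ∠ ≈ 84.29°
|G| = 0.4 · 1 / (10.05) ≈ 0.039801
Gain = 20 log₁₀(0.039801) ≈ -28.00 dB
∠G = (0°) − (84.29°) = -84.29°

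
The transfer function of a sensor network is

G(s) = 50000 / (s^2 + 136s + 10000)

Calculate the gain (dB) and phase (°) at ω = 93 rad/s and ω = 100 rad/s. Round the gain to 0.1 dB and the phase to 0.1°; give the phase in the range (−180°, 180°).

At s = jω = j93:
quadratic: (j93)² + 136·j93 + 10000 = 1351 + j12648 → |·| ≈ 12720, ∠ ≈ 83.90°
|G| = 50000 / 12720 ≈ 3.9308
Gain = 20 log₁₀(3.9308) ≈ 11.89 dB
∠G = 0.00° − 83.90° = -83.90°

At s = jω = j100:
quadratic: (j100)² + 136·j100 + 10000 = 0 + j13600 → |·| ≈ 13600, ∠ ≈ 90.00°
|G| = 50000 / 13600 ≈ 3.6765
Gain = 20 log₁₀(3.6765) ≈ 11.31 dB
∠G = 0.00° − 90.00° = -90.00°

ω = 93: 11.9 dB, -83.9°; ω = 100: 11.3 dB, -90.0°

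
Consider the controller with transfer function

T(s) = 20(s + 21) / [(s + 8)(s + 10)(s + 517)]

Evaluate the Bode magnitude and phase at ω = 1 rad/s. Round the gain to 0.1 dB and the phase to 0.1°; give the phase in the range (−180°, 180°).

At s = jω = j1:
zero (s+21): 21 + j1 → |·| = √(21²+1²) = √442 ≈ 21.024, ∠ = arctan(1/21) ≈ 2.73°
pole (s+8): 8 + j1 → |·| = √(8²+1²) = √65 ≈ 8.0623, ∠ = arctan(1/8) ≈ 7.13°
pole (s+10): 10 + j1 → |·| = √(10²+1²) = √101 ≈ 10.05, ∠ = arctan(1/10) ≈ 5.71°
pole (s+517): 517 + j1 → |·| = √(517²+1²) = √267290 ≈ 517, ∠ = arctan(1/517) ≈ 0.11°
|T| = 20 · 21.024 / 41891 ≈ 0.010037
Gain = 20 log₁₀(0.010037) ≈ -39.97 dB
∠T = 2.73° − 12.95° = -10.22°

-40.0 dB, -10.2°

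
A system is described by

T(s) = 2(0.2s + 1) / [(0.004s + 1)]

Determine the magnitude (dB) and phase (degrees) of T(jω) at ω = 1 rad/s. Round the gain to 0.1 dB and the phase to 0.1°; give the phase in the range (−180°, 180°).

6.2 dB, 11.1°

At ω = 1 rad/s:
zero (1 + j1·0.2) = 1 + j0.2 → |·| ≈ 1.0198, ∠ ≈ 11.31°
pole (1 + j1·0.004) = 1 + j0.004 → |·| ≈ 1, ∠ ≈ 0.23°
|T| = 2 · 1.0198 / (1) ≈ 2.0396
Gain = 20 log₁₀(2.0396) ≈ 6.19 dB
∠T = (11.31°) − (0.23°) = 11.08°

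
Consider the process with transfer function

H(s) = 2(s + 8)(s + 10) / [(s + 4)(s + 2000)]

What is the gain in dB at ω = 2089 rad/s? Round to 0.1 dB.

At s = jω = j2089:
zero (s+8): 8 + j2089 → |·| = √(8²+2089²) = √4363985 ≈ 2089, ∠ = arctan(2089/8) ≈ 89.78°
zero (s+10): 10 + j2089 → |·| = √(10²+2089²) = √4364021 ≈ 2089, ∠ = arctan(2089/10) ≈ 89.73°
pole (s+4): 4 + j2089 → |·| = √(4²+2089²) = √4363937 ≈ 2089, ∠ = arctan(2089/4) ≈ 89.89°
pole (s+2000): 2000 + j2089 → |·| = √(2000²+2089²) = √8363921 ≈ 2892, ∠ = arctan(2089/2000) ≈ 46.25°
|H| = 2 · 4.3639e+06 / 6.0414e+06 ≈ 1.4447
Gain = 20 log₁₀(1.4447) ≈ 3.20 dB

3.2 dB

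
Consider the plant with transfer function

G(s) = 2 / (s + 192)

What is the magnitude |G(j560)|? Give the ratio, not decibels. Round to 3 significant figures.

At s = jω = j560:
pole (s+192): 192 + j560 → |·| = √(192²+560²) = √350464 ≈ 592, ∠ = arctan(560/192) ≈ 71.08°
|G| = 2 / 592 ≈ 0.0033784

0.00338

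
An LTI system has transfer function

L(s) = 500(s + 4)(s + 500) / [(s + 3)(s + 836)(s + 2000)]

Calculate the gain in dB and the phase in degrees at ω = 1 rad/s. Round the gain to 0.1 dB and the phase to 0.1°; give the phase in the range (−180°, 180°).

-14.2 dB, -4.4°

At s = jω = j1:
zero (s+4): 4 + j1 → |·| = √(4²+1²) = √17 ≈ 4.1231, ∠ = arctan(1/4) ≈ 14.04°
zero (s+500): 500 + j1 → |·| = √(500²+1²) = √250001 ≈ 500, ∠ = arctan(1/500) ≈ 0.11°
pole (s+3): 3 + j1 → |·| = √(3²+1²) = √10 ≈ 3.1623, ∠ = arctan(1/3) ≈ 18.43°
pole (s+836): 836 + j1 → |·| = √(836²+1²) = √698897 ≈ 836, ∠ = arctan(1/836) ≈ 0.07°
pole (s+2000): 2000 + j1 → |·| = √(2000²+1²) = √4000001 ≈ 2000, ∠ = arctan(1/2000) ≈ 0.03°
|L| = 500 · 2061.6 / 5.2874e+06 ≈ 0.19495
Gain = 20 log₁₀(0.19495) ≈ -14.20 dB
∠L = 14.15° − 18.53° = -4.38°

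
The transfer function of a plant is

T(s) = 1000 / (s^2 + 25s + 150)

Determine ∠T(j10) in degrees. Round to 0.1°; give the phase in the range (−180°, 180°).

-78.7°

Substitute s = j10:
Numerator: 1000 = 1000 + j0
Denominator: (j10)^2 + 25(j10) + 150 = 50 + j250
|N| = √(1000² + 0²) ≈ 1000, ∠N ≈ 0.00°
|D| = √(50² + 250²) ≈ 254.95, ∠D ≈ 78.69°
∠T = 0.00° − 78.69° = -78.69°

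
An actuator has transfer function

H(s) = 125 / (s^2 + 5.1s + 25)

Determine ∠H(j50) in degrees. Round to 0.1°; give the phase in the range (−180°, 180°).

At s = jω = j50:
quadratic: (j50)² + 5.1·j50 + 25 = -2475 + j255 → |·| ≈ 2488.1, ∠ ≈ 174.12°
∠H = 0.00° − 174.12° = -174.12°

-174.1°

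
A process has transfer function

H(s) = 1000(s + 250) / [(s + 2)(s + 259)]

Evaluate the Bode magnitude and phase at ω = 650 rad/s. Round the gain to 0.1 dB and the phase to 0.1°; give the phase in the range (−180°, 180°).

At s = jω = j650:
zero (s+250): 250 + j650 → |·| = √(250²+650²) = √485000 ≈ 696.42, ∠ = arctan(650/250) ≈ 68.96°
pole (s+2): 2 + j650 → |·| = √(2²+650²) = √422504 ≈ 650, ∠ = arctan(650/2) ≈ 89.82°
pole (s+259): 259 + j650 → |·| = √(259²+650²) = √489581 ≈ 699.7, ∠ = arctan(650/259) ≈ 68.27°
|H| = 1000 · 696.42 / 4.5481e+05 ≈ 1.5312
Gain = 20 log₁₀(1.5312) ≈ 3.70 dB
∠H = 68.96° − 158.09° = -89.13°

3.7 dB, -89.1°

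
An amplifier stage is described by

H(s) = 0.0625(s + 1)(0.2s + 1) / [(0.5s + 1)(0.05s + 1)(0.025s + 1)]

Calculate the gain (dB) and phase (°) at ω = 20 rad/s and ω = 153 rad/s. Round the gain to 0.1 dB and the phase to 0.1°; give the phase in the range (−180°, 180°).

At ω = 20 rad/s:
zero (1 + j20·1) = 1 + j20 → |·| ≈ 20.025, ∠ ≈ 87.14°
zero (1 + j20·0.2) = 1 + j4 → |·| ≈ 4.1231, ∠ ≈ 75.96°
pole (1 + j20·0.5) = 1 + j10 → |·| ≈ 10.05, ∠ ≈ 84.29°
pole (1 + j20·0.05) = 1 + j1 → |·| ≈ 1.4142, ∠ ≈ 45.00°
pole (1 + j20·0.025) = 1 + j0.5 → |·| ≈ 1.118, ∠ ≈ 26.57°
|H| = 0.0625 · 20.025 · 4.1231 / (10.05 · 1.4142 · 1.118) ≈ 0.32476
Gain = 20 log₁₀(0.32476) ≈ -9.77 dB
∠H = (87.14° + 75.96°) − (84.29° + 45.00° + 26.57°) = 7.24°

At ω = 153 rad/s:
zero (1 + j153·1) = 1 + j153 → |·| ≈ 153, ∠ ≈ 89.63°
zero (1 + j153·0.2) = 1 + j30.6 → |·| ≈ 30.616, ∠ ≈ 88.13°
pole (1 + j153·0.5) = 1 + j76.5 → |·| ≈ 76.507, ∠ ≈ 89.25°
pole (1 + j153·0.05) = 1 + j7.65 → |·| ≈ 7.7151, ∠ ≈ 82.55°
pole (1 + j153·0.025) = 1 + j3.825 → |·| ≈ 3.9536, ∠ ≈ 75.35°
|H| = 0.0625 · 153 · 30.616 / (76.507 · 7.7151 · 3.9536) ≈ 0.12545
Gain = 20 log₁₀(0.12545) ≈ -18.03 dB
∠H = (89.63° + 88.13°) − (89.25° + 82.55° + 75.35°) = -69.39°

ω = 20: -9.8 dB, 7.2°; ω = 153: -18.0 dB, -69.4°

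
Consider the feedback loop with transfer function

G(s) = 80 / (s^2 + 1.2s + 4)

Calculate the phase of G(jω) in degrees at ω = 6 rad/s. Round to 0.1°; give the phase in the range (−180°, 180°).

-167.3°

At s = jω = j6:
quadratic: (j6)² + 1.2·j6 + 4 = -32 + j7.2 → |·| ≈ 32.8, ∠ ≈ 167.32°
∠G = 0.00° − 167.32° = -167.32°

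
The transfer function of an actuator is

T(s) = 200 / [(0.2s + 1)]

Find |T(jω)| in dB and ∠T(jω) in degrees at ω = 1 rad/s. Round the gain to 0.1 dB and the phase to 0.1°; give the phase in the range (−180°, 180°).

At ω = 1 rad/s:
pole (1 + j1·0.2) = 1 + j0.2 → |·| ≈ 1.0198, ∠ ≈ 11.31°
|T| = 200 · 1 / (1.0198) ≈ 196.12
Gain = 20 log₁₀(196.12) ≈ 45.85 dB
∠T = (0°) − (11.31°) = -11.31°

45.9 dB, -11.3°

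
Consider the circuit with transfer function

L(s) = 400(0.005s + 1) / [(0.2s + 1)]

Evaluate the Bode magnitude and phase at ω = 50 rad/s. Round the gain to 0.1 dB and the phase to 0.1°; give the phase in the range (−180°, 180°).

At ω = 50 rad/s:
zero (1 + j50·0.005) = 1 + j0.25 → |·| ≈ 1.0308, ∠ ≈ 14.04°
pole (1 + j50·0.2) = 1 + j10 → |·| ≈ 10.05, ∠ ≈ 84.29°
|L| = 400 · 1.0308 / (10.05) ≈ 41.027
Gain = 20 log₁₀(41.027) ≈ 32.26 dB
∠L = (14.04°) − (84.29°) = -70.25°

32.3 dB, -70.3°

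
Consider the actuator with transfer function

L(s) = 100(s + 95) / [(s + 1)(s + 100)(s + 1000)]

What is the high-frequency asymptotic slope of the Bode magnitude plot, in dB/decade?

Each pole contributes −20 dB/decade at high frequency; each zero contributes +20 dB/decade.
Net: 1 zero(s) − 3 pole(s) → -40 dB/decade.

-40 dB/decade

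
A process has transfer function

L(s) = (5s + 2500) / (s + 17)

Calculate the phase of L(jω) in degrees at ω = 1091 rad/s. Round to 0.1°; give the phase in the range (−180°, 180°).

Substitute s = j1091:
Numerator: 5(j1091) + 2500 = 2500 + j5455
Denominator: (j1091) + 17 = 17 + j1091
|N| = √(2500² + 5455²) ≈ 6000.6, ∠N ≈ 65.38°
|D| = √(17² + 1091²) ≈ 1091.1, ∠D ≈ 89.11°
∠L = 65.38° − 89.11° = -23.73°

-23.7°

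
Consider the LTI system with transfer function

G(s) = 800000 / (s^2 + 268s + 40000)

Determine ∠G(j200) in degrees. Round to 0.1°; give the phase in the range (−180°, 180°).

-90.0°

At s = jω = j200:
quadratic: (j200)² + 268·j200 + 40000 = 0 + j53600 → |·| ≈ 53600, ∠ ≈ 90.00°
∠G = 0.00° − 90.00° = -90.00°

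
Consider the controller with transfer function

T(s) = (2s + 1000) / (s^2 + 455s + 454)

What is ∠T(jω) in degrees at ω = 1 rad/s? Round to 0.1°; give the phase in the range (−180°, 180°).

-45.0°

Substitute s = j1:
Numerator: 2(j1) + 1000 = 1000 + j2
Denominator: (j1)^2 + 455(j1) + 454 = 453 + j455
|N| = √(1000² + 2²) ≈ 1000, ∠N ≈ 0.11°
|D| = √(453² + 455²) ≈ 642.05, ∠D ≈ 45.13°
∠T = 0.11° − 45.13° = -45.02°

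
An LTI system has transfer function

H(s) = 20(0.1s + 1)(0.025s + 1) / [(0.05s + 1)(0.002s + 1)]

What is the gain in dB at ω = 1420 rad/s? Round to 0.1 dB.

53.5 dB

At ω = 1420 rad/s:
zero (1 + j1420·0.1) = 1 + j142 → |·| ≈ 142, ∠ ≈ 89.60°
zero (1 + j1420·0.025) = 1 + j35.5 → |·| ≈ 35.514, ∠ ≈ 88.39°
pole (1 + j1420·0.05) = 1 + j71 → |·| ≈ 71.007, ∠ ≈ 89.19°
pole (1 + j1420·0.002) = 1 + j2.84 → |·| ≈ 3.0109, ∠ ≈ 70.60°
|H| = 20 · 142 · 35.514 / (71.007 · 3.0109) ≈ 471.76
Gain = 20 log₁₀(471.76) ≈ 53.47 dB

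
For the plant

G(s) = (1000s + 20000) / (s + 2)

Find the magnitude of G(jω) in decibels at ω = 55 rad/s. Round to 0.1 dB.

Substitute s = j55:
Numerator: 1000(j55) + 20000 = 20000 + j55000
Denominator: (j55) + 2 = 2 + j55
|N| = √(20000² + 55000²) ≈ 58523, ∠N ≈ 70.02°
|D| = √(2² + 55²) ≈ 55.036, ∠D ≈ 87.92°
|G| = 58523 / 55.036 ≈ 1063.4
Gain = 20 log₁₀(1063.4) ≈ 60.53 dB

60.5 dB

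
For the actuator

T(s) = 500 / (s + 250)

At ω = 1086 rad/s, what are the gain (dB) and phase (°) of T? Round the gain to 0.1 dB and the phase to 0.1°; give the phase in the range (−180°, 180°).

At s = jω = j1086:
pole (s+250): 250 + j1086 → |·| = √(250²+1086²) = √1241896 ≈ 1114.4, ∠ = arctan(1086/250) ≈ 77.04°
|T| = 500 / 1114.4 ≈ 0.44867
Gain = 20 log₁₀(0.44867) ≈ -6.96 dB
∠T = 0.00° − 77.04° = -77.04°

-7.0 dB, -77.0°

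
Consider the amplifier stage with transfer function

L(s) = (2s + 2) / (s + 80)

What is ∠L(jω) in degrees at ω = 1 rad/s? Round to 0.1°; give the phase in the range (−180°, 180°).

44.3°

Substitute s = j1:
Numerator: 2(j1) + 2 = 2 + j2
Denominator: (j1) + 80 = 80 + j1
|N| = √(2² + 2²) ≈ 2.8284, ∠N ≈ 45.00°
|D| = √(80² + 1²) ≈ 80.006, ∠D ≈ 0.72°
∠L = 45.00° − 0.72° = 44.28°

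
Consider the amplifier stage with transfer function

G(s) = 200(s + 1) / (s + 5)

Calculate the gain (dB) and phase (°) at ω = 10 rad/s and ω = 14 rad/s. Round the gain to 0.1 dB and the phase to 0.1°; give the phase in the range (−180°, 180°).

At s = jω = j10:
zero (s+1): 1 + j10 → |·| = √(1²+10²) = √101 ≈ 10.05, ∠ = arctan(10/1) ≈ 84.29°
pole (s+5): 5 + j10 → |·| = √(5²+10²) = √125 ≈ 11.18, ∠ = arctan(10/5) ≈ 63.43°
|G| = 200 · 10.05 / 11.18 ≈ 179.79
Gain = 20 log₁₀(179.79) ≈ 45.10 dB
∠G = 84.29° − 63.43° = 20.86°

At s = jω = j14:
zero (s+1): 1 + j14 → |·| = √(1²+14²) = √197 ≈ 14.036, ∠ = arctan(14/1) ≈ 85.91°
pole (s+5): 5 + j14 → |·| = √(5²+14²) = √221 ≈ 14.866, ∠ = arctan(14/5) ≈ 70.35°
|G| = 200 · 14.036 / 14.866 ≈ 188.83
Gain = 20 log₁₀(188.83) ≈ 45.52 dB
∠G = 85.91° − 70.35° = 15.56°

ω = 10: 45.1 dB, 20.9°; ω = 14: 45.5 dB, 15.6°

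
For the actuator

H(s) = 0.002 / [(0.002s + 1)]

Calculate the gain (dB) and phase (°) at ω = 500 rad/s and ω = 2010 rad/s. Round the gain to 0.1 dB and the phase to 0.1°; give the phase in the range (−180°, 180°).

At ω = 500 rad/s:
pole (1 + j500·0.002) = 1 + j1 → |·| ≈ 1.4142, ∠ ≈ 45.00°
|H| = 0.002 · 1 / (1.4142) ≈ 0.0014142
Gain = 20 log₁₀(0.0014142) ≈ -56.99 dB
∠H = (0°) − (45.00°) = -45.00°

At ω = 2010 rad/s:
pole (1 + j2010·0.002) = 1 + j4.02 → |·| ≈ 4.1425, ∠ ≈ 76.03°
|H| = 0.002 · 1 / (4.1425) ≈ 0.0004828
Gain = 20 log₁₀(0.0004828) ≈ -66.32 dB
∠H = (0°) − (76.03°) = -76.03°

ω = 500: -57.0 dB, -45.0°; ω = 2010: -66.3 dB, -76.0°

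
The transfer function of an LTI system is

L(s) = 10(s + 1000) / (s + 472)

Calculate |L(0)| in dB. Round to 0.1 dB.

L(0) = 10·1000 / (472) ≈ 21.186
20 log₁₀(21.186) ≈ 26.52 dB

26.5 dB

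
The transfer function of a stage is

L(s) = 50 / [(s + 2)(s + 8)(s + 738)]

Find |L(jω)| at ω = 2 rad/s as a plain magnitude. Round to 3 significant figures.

0.00290

At s = jω = j2:
pole (s+2): 2 + j2 → |·| = √(2²+2²) = √8 ≈ 2.8284, ∠ = arctan(2/2) ≈ 45.00°
pole (s+8): 8 + j2 → |·| = √(8²+2²) = √68 ≈ 8.2462, ∠ = arctan(2/8) ≈ 14.04°
pole (s+738): 738 + j2 → |·| = √(738²+2²) = √544648 ≈ 738, ∠ = arctan(2/738) ≈ 0.16°
|L| = 50 / 17213 ≈ 0.0029048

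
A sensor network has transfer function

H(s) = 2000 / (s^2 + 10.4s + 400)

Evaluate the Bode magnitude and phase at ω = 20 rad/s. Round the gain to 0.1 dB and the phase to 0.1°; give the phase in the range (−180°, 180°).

19.7 dB, -90.0°

At s = jω = j20:
quadratic: (j20)² + 10.4·j20 + 400 = 0 + j208 → |·| ≈ 208, ∠ ≈ 90.00°
|H| = 2000 / 208 ≈ 9.6154
Gain = 20 log₁₀(9.6154) ≈ 19.66 dB
∠H = 0.00° − 90.00° = -90.00°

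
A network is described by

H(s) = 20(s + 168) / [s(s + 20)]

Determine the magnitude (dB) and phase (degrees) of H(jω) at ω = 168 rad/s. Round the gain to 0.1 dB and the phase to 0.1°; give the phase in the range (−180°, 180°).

-15.5 dB, -128.2°

At s = jω = j168:
zero (s+168): 168 + j168 → |·| = √(168²+168²) = √56448 ≈ 237.59, ∠ = arctan(168/168) ≈ 45.00°
pole (s+20): 20 + j168 → |·| = √(20²+168²) = √28624 ≈ 169.19, ∠ = arctan(168/20) ≈ 83.21°
pole at origin: |s| = 168, ∠ = 90.00° (in denominator)
|H| = 20 · 237.59 / 28424 ≈ 0.16718
Gain = 20 log₁₀(0.16718) ≈ -15.54 dB
∠H = 45.00° − 173.21° = -128.21°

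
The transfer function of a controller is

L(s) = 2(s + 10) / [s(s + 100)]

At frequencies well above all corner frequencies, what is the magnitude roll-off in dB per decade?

-20 dB/decade

Each pole contributes −20 dB/decade at high frequency; each zero contributes +20 dB/decade.
Net: 1 zero(s) − 2 pole(s) → -20 dB/decade.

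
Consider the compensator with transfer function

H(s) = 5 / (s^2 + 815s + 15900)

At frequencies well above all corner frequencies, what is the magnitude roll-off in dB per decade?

-40 dB/decade

Each pole contributes −20 dB/decade at high frequency; each zero contributes +20 dB/decade.
Net: 0 zero(s) − 2 pole(s) → -40 dB/decade.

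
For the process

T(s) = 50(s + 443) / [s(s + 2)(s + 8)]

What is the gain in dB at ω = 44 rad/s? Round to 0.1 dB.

At s = jω = j44:
zero (s+443): 443 + j44 → |·| = √(443²+44²) = √198185 ≈ 445.18, ∠ = arctan(44/443) ≈ 5.67°
pole (s+2): 2 + j44 → |·| = √(2²+44²) = √1940 ≈ 44.045, ∠ = arctan(44/2) ≈ 87.40°
pole (s+8): 8 + j44 → |·| = √(8²+44²) = √2000 ≈ 44.721, ∠ = arctan(44/8) ≈ 79.70°
pole at origin: |s| = 44, ∠ = 90.00° (in denominator)
|T| = 50 · 445.18 / 86668 ≈ 0.25683
Gain = 20 log₁₀(0.25683) ≈ -11.81 dB

-11.8 dB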